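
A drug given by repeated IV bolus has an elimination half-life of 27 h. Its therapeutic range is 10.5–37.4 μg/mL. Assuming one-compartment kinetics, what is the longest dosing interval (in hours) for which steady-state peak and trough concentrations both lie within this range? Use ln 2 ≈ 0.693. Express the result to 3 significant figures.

k = 0.693 / t½ = 0.693 / 27 = 0.02567 h⁻¹
Between IV bolus doses, concentration decays as C = C₀·e^(−kτ), so C_peak/C_trough = e^(kτ).
τ_max = ln(C_peak/C_trough) / k = ln(37.4/10.5) / 0.02567 = 1.270 / 0.02567 = 49.47 h

49.5 h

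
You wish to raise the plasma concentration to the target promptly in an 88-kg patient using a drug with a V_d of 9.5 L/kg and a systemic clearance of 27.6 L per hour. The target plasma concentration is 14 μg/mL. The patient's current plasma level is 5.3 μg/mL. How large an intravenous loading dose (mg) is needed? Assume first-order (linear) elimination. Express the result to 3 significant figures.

Vd = 9.5 L/kg × 88 kg = 836.0 L
Concentration deficit ΔC = 14 − 5.3 = 8.700 mg/L
LD = Vd × ΔC = 836.0 × 8.700 = 7273 mg

7270 mg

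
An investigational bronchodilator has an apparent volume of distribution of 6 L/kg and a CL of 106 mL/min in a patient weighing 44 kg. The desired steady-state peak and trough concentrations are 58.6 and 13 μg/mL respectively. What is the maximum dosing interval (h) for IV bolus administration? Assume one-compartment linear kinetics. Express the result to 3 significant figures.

Total Vd = 6 × 44 = 264.0 L
CL = 106 mL/min = 106 × 0.06 = 6.360 L/h
k = CL / Vd = 6.360 / 264.0 = 0.02409 h⁻¹
Between IV bolus doses, concentration decays as C = C₀·e^(−kτ), so C_peak/C_trough = e^(kτ).
τ_max = ln(C_peak/C_trough) / k = ln(58.6/13) / 0.02409 = 1.506 / 0.02409 = 62.52 h

62.5 h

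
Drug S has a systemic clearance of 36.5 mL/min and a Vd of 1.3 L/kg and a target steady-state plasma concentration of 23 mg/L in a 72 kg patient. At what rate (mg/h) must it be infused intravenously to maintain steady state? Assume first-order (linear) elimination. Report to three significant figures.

50.4 mg/h

Convert clearance: 36.5 mL/min × 60 min/h ÷ 1000 mL/L = 2.190 L/h
Infusion rate = CL · Css = 2.190 L/h × 23 mg/L = 50.37 mg/h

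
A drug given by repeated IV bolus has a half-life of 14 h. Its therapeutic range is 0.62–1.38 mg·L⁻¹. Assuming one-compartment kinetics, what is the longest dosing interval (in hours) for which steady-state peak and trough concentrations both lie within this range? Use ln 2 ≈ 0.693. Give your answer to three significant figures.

16.2 h

k = 0.693 / t½ = 0.693 / 14 = 0.04950 h⁻¹
Between IV bolus doses, concentration decays as C = C₀·e^(−kτ), so C_peak/C_trough = e^(kτ).
τ_max = ln(C_peak/C_trough) / k = ln(1.38/0.62) / 0.04950 = 0.8001 / 0.04950 = 16.16 h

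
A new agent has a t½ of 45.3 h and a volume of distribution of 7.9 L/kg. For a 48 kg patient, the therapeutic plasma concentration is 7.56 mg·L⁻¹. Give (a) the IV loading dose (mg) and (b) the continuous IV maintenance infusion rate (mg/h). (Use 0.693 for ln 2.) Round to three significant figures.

(a) 2870 mg; (b) 43.9 mg/h

Vd(total) = 48 kg × 7.9 L/kg = 379.2 L
LD = Vd × C = 379.2 × 7.56 = 2867 mg
CL = 0.693 × Vd / t½ = 0.693 × 379.2 / 45.3 = 5.801 L/h
Infusion rate = CL × Css = 5.801 × 7.56 = 43.86 mg/h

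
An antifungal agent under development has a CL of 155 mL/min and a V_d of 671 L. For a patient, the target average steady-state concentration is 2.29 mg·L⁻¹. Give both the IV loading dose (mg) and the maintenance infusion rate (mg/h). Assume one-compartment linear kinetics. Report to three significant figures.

Loading dose = Vd × C = 671.0 × 2.29 = 1537 mg
CL = 155 mL/min × 60/1000 = 9.300 L/h
Maintenance: replace elimination → rate = CL × Css = 9.300 × 2.29 = 21.30 mg/h

(a) 1540 mg; (b) 21.3 mg/h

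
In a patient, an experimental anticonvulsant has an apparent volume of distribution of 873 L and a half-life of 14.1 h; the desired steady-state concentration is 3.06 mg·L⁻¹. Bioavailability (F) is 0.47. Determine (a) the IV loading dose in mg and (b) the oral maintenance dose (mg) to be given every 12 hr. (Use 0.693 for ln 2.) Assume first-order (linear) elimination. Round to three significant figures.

LD = Vd × C = 873.0 × 3.06 = 2671 mg
CL = 0.693 × Vd / t½ = 0.693 × 873.0 / 14.1 = 42.91 L/h
D = CL × Css × τ / F = 42.91 × 3.06 × 12 / 0.47 = 3352 mg

(a) 2670 mg; (b) 3350 mg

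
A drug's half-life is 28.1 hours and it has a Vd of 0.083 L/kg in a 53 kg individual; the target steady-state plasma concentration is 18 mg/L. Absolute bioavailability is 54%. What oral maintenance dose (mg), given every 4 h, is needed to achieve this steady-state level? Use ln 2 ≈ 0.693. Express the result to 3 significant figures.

Total Vd = 0.083 × 53 = 4.399 L
k = 0.693/28.1 = 0.02466 h⁻¹, so CL = k·Vd = 0.02466 × 4.399 = 0.1085 L/h
D = CL × Css × τ / F = 0.1085 × 18 × 4 / 0.54 = 14.47 mg

14.5 mg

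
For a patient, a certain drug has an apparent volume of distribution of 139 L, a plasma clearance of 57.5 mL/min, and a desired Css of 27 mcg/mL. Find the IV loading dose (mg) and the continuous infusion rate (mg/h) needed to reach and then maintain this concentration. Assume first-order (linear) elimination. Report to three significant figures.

(a) 3750 mg; (b) 93.2 mg/h

LD = Vd · C_target = 139.0 × 27 = 3753 mg
Convert clearance: 57.5 mL/min × 60 min/h ÷ 1000 mL/L = 3.450 L/h
Maintenance: replace elimination → rate = CL × Css = 3.450 × 27 = 93.15 mg/h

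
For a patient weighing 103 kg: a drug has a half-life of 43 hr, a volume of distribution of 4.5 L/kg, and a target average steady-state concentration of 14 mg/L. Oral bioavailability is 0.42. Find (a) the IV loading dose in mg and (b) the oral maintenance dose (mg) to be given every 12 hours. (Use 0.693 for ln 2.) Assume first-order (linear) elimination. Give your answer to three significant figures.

Total Vd = 4.5 × 103 = 463.5 L
LD = Vd × C = 463.5 × 14 = 6489 mg
CL = 0.693 × Vd / t½ = 0.693 × 463.5 / 43 = 7.470 L/h
D = CL × Css × τ / F = 7.470 × 14 × 12 / 0.42 = 2988 mg

(a) 6490 mg; (b) 2990 mg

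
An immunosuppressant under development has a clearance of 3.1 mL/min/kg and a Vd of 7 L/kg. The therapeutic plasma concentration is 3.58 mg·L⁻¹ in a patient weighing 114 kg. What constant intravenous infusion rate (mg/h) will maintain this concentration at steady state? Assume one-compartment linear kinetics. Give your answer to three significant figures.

CL = 3.1 mL/min/kg × 114 kg = 353.4 mL/min = 353.4 × 60/1000 = 21.20 L/h
Rate = CL × Css = 21.20 × 3.58 = 75.90 mg/h

75.9 mg/h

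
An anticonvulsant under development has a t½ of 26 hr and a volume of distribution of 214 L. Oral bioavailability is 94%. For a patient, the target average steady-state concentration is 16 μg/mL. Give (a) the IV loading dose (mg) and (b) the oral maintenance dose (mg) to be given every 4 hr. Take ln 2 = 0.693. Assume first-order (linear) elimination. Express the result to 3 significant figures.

LD = Vd × C = 214.0 × 16 = 3424 mg
CL = 0.693 × Vd / t½ = 0.693 × 214.0 / 26 = 5.704 L/h
D = CL × Css × τ / F = 5.704 × 16 × 4 / 0.94 = 388.4 mg

(a) 3420 mg; (b) 388 mg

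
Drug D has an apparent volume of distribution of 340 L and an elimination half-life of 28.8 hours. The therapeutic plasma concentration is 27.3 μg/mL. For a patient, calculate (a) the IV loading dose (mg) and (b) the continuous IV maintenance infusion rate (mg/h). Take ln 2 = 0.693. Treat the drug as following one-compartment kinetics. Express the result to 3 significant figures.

(a) 9280 mg; (b) 223 mg/h

LD = Vd × C = 340.0 × 27.3 = 9282 mg
CL = 0.693 × Vd / t½ = 0.693 × 340.0 / 28.8 = 8.181 L/h
Infusion rate = CL × Css = 8.181 × 27.3 = 223.3 mg/h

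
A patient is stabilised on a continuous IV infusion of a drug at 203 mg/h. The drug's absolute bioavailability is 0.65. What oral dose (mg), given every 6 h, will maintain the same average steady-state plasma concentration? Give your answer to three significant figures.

To maintain the same Css, the systemic dosing rate must be unchanged: F·D/τ = infusion rate.
D = rate × τ / F = 203 × 6 / 0.65 = 1874 mg

1870 mg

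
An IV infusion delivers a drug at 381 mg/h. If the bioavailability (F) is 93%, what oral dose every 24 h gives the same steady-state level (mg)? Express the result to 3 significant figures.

9830 mg

To maintain the same Css, the systemic dosing rate must be unchanged: F·D/τ = infusion rate.
D = rate × τ / F = 381 × 24 / 0.93 = 9832 mg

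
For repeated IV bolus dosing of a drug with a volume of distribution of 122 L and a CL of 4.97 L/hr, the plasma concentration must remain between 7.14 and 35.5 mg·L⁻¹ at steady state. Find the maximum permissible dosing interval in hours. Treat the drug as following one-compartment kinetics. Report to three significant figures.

39.4 h

k = CL / Vd = 4.970 / 122.0 = 0.04074 h⁻¹
Between IV bolus doses, concentration decays as C = C₀·e^(−kτ), so C_peak/C_trough = e^(kτ).
τ_max = ln(C_peak/C_trough) / k = ln(35.5/7.14) / 0.04074 = 1.604 / 0.04074 = 39.37 h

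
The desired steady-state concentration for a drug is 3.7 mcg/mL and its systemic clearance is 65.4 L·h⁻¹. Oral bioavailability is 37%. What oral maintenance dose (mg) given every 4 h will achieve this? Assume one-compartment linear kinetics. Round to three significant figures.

2620 mg

At steady state, dose per interval replaces the amount cleared in that interval: F·D/τ = CL·Css.
D = CL × Css × τ / F = 65.40 × 3.7 × 4 / 0.37 = 2616 mg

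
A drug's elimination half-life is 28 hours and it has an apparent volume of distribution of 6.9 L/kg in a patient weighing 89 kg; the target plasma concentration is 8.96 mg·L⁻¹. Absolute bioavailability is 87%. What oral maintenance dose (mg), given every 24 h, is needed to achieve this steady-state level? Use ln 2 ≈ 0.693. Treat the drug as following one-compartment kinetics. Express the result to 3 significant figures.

3760 mg

Total Vd = 6.9 × 89 = 614.1 L
k = 0.693/28 = 0.02475 h⁻¹, so CL = k·Vd = 0.02475 × 614.1 = 15.20 L/h
D = CL × Css × τ / F = 15.20 × 8.96 × 24 / 0.87 = 3757 mg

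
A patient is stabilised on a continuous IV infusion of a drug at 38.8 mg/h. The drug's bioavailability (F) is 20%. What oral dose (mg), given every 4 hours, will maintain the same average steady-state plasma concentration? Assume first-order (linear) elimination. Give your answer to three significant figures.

776 mg

To maintain the same Css, the systemic dosing rate must be unchanged: F·D/τ = infusion rate.
D = rate × τ / F = 38.8 × 4 / 0.2 = 776.0 mg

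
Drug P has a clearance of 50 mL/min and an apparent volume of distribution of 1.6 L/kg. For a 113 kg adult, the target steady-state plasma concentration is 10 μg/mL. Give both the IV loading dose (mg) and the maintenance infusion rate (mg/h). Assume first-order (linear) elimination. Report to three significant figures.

Vd = 1.6 L/kg × 113 kg = 180.8 L
Loading: fill Vd to C_target → 180.8 L × 10 mg/L = 1808 mg
Convert clearance: 50 mL/min × 60 min/h ÷ 1000 mL/L = 3.000 L/h
Maintenance: replace elimination → rate = CL × Css = 3.000 × 10 = 30.00 mg/h

(a) 1810 mg; (b) 30.0 mg/h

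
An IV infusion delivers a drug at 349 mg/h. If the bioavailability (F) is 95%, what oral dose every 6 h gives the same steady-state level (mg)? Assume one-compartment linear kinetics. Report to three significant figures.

To maintain the same Css, the systemic dosing rate must be unchanged: F·D/τ = infusion rate.
D = rate × τ / F = 349 × 6 / 0.95 = 2204 mg

2200 mg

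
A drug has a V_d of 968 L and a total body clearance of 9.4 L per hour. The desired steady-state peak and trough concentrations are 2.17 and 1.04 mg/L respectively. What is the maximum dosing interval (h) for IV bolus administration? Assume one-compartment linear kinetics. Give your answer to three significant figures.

75.7 h

k = CL / Vd = 9.400 / 968.0 = 0.009711 h⁻¹
Between IV bolus doses, concentration decays as C = C₀·e^(−kτ), so C_peak/C_trough = e^(kτ).
τ_max = ln(C_peak/C_trough) / k = ln(2.17/1.04) / 0.009711 = 0.7355 / 0.009711 = 75.74 h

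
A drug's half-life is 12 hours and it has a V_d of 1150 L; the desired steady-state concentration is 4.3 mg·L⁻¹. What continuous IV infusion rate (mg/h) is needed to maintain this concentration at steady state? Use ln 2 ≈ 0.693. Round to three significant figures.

286 mg/h

CL = ln 2 · Vd / t½ = 0.693 × 1150 / 12 = 66.41 L/h
Infusion rate = CL × Css = 66.41 × 4.3 = 285.6 mg/h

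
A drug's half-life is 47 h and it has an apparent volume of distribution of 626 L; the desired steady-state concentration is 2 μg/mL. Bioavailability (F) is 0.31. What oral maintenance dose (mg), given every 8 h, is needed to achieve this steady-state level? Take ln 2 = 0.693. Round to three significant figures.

CL = 0.693 × Vd / t½ = 0.693 × 626.0 / 47 = 9.230 L/h
D = CL × Css × τ / F = 9.230 × 2 × 8 / 0.31 = 476.4 mg

476 mg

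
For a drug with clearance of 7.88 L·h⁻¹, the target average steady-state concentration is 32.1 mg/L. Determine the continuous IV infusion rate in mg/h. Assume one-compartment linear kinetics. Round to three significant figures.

253 mg/h

Rate = CL × Css = 7.880 × 32.1 = 252.9 mg/h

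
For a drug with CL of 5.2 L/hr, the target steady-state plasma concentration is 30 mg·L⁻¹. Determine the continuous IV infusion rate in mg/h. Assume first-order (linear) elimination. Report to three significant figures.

At steady state, infusion rate equals elimination rate: rate in = CL × Css.
Rate = CL × Css = 5.200 × 30 = 156.0 mg/h

156 mg/h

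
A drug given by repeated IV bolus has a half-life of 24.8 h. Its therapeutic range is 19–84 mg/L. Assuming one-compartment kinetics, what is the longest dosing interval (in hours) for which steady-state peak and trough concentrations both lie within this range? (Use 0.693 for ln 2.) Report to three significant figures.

53.2 h

k = 0.693 / t½ = 0.693 / 24.8 = 0.02794 h⁻¹
Between IV bolus doses, concentration decays as C = C₀·e^(−kτ), so C_peak/C_trough = e^(kτ).
τ_max = ln(C_peak/C_trough) / k = ln(84/19) / 0.02794 = 1.486 / 0.02794 = 53.19 h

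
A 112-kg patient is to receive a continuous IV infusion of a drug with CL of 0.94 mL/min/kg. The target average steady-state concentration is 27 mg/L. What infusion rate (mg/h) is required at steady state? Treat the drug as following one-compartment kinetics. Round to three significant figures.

CL = 0.94 mL/min/kg × 112 kg = 105.3 mL/min = 105.3 × 60/1000 = 6.318 L/h
At steady state, infusion rate equals elimination rate: rate in = CL × Css.
R₀ = 6.318 × 27 = 170.6 mg/h

171 mg/h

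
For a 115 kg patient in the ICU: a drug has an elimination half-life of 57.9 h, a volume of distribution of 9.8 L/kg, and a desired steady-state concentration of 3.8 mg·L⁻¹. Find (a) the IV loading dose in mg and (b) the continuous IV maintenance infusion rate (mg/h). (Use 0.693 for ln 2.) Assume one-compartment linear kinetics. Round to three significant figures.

(a) 4280 mg; (b) 51.3 mg/h

Vd = 9.8 L/kg × 115 kg = 1127 L
LD = Vd × C = 1127 × 3.8 = 4283 mg
CL = 0.693 × Vd / t½ = 0.693 × 1127 / 57.9 = 13.49 L/h
Infusion rate = CL × Css = 13.49 × 3.8 = 51.26 mg/h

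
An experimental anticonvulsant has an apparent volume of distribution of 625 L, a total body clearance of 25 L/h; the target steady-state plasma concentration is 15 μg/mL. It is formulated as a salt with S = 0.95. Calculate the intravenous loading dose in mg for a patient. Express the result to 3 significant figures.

9870 mg

LD is governed by Vd — clearance does not enter the loading-dose calculation.
LD = Vd × C / S = 625.0 × 15.00 / 0.95 = 9868 mg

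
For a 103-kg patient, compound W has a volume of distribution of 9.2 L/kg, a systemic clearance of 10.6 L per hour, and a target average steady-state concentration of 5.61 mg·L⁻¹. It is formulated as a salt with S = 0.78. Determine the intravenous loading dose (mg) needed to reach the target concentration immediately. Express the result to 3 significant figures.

6820 mg

Vd(total) = 103 kg × 9.2 L/kg = 947.6 L
LD = Vd × C / S = 947.6 × 5.610 / 0.78 = 6815 mg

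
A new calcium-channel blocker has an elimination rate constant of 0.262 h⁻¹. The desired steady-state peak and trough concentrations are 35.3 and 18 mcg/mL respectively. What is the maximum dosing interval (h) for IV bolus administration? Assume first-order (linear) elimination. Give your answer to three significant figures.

Between IV bolus doses, concentration decays as C = C₀·e^(−kτ), so C_peak/C_trough = e^(kτ).
τ_max = ln(C_peak/C_trough) / k = ln(35.3/18) / 0.2620 = 0.6735 / 0.2620 = 2.571 h

2.57 h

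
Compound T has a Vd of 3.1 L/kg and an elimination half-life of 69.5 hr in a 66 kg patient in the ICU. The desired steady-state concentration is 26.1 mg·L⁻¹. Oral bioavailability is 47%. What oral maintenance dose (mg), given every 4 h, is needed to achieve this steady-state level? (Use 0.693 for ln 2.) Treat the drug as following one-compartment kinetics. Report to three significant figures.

453 mg

Total Vd = 3.1 × 66 = 204.6 L
CL = ln 2 · Vd / t½ = 0.693 × 204.6 / 69.5 = 2.040 L/h
D = CL × Css × τ / F = 2.040 × 26.1 × 4 / 0.47 = 453.1 mg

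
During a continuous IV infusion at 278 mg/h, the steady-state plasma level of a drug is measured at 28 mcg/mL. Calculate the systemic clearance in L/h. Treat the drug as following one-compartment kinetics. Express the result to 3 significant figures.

9.93 L/h

At steady state, infusion rate = CL × Css, so CL = rate / Css.
CL = 278 / 28 = 9.929 L/h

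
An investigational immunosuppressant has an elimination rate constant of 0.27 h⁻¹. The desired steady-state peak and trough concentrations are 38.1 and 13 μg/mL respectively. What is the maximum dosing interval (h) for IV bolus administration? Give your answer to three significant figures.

Between IV bolus doses, concentration decays as C = C₀·e^(−kτ), so C_peak/C_trough = e^(kτ).
τ_max = ln(C_peak/C_trough) / k = ln(38.1/13) / 0.2700 = 1.075 / 0.2700 = 3.981 h

3.98 h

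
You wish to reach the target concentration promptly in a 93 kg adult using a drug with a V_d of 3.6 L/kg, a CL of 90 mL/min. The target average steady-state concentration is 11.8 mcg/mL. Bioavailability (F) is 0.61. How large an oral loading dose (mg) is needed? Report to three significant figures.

6480 mg

Total Vd = 3.6 × 93 = 334.8 L
LD = Vd × C / F = 334.8 × 11.80 / 0.61 = 6476 mg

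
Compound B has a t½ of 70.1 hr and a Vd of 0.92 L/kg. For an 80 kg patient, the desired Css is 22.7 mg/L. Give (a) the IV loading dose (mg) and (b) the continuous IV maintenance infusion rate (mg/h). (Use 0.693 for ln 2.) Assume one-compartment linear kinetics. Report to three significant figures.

(a) 1670 mg; (b) 16.5 mg/h

Vd = 0.92 L/kg × 80 kg = 73.60 L
LD = Vd × C = 73.60 × 22.7 = 1671 mg
CL = 0.693 × Vd / t½ = 0.693 × 73.60 / 70.1 = 0.7276 L/h
Infusion rate = CL × Css = 0.7276 × 22.7 = 16.52 mg/h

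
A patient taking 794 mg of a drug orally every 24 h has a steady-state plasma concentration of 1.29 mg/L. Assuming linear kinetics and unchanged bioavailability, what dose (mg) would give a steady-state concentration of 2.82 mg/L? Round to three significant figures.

1740 mg

For first-order elimination, Css ∝ F·D/(CL·τ); F and CL are unchanged, so Css ∝ D/τ.
D₂ = D₁ × (Css,target / Css,current) = 794 × 2.82/1.29 = 1736 mg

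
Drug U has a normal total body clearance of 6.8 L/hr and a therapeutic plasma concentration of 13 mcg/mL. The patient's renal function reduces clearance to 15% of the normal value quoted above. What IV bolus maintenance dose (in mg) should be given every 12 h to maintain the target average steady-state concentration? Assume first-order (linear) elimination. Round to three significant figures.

Patient clearance = 0.15 × 6.800 = 1.020 L/h
At steady state, dose per interval replaces the amount cleared in that interval: D/τ = CL·Css.
D = CL × Css × τ = 1.020 × 13 × 12 = 159.1 mg

159 mg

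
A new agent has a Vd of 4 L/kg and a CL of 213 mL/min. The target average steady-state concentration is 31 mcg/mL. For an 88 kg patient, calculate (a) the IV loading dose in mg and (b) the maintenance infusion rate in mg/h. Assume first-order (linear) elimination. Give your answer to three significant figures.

(a) 10900 mg; (b) 396 mg/h

Total Vd = 4 × 88 = 352.0 L
Loading: fill Vd to C_target → 352.0 L × 31 mg/L = 10910 mg
CL = 213 mL/min × 60/1000 = 12.78 L/h
Maintenance: replace elimination → rate = CL × Css = 12.78 × 31 = 396.2 mg/h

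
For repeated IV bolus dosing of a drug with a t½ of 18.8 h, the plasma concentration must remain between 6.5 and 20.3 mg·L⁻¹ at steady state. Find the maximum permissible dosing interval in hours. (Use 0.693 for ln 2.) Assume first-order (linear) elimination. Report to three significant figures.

k = 0.693 / t½ = 0.693 / 18.8 = 0.03686 h⁻¹
Between IV bolus doses, concentration decays as C = C₀·e^(−kτ), so C_peak/C_trough = e^(kτ).
τ_max = ln(C_peak/C_trough) / k = ln(20.3/6.5) / 0.03686 = 1.139 / 0.03686 = 30.90 h

30.9 h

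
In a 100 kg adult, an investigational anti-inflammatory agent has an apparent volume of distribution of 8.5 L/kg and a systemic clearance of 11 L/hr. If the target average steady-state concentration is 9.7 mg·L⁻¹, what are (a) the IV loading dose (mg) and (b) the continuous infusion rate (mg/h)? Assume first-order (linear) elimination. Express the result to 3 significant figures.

Vd = 8.5 L/kg × 100 kg = 850.0 L
Loading: fill Vd to C_target → 850.0 L × 9.7 mg/L = 8245 mg
Maintenance: replace elimination → rate = CL × Css = 11.00 × 9.7 = 106.7 mg/h

(a) 8250 mg; (b) 107 mg/h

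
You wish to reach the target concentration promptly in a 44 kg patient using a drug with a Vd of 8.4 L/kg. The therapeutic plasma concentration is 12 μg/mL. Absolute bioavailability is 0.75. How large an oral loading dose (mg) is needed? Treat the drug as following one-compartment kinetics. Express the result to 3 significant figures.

Total Vd = 8.4 × 44 = 369.6 L
The loading dose fills Vd to the target concentration.
LD = Vd × C / F = 369.6 × 12.00 / 0.75 = 5914 mg

5910 mg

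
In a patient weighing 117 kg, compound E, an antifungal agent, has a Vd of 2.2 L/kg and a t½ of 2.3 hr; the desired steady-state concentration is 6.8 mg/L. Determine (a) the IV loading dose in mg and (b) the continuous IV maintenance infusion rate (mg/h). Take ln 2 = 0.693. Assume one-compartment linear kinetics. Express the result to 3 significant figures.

(a) 1750 mg; (b) 527 mg/h

Total Vd = 2.2 × 117 = 257.4 L
LD = Vd × C = 257.4 × 6.8 = 1750 mg
CL = 0.693 × Vd / t½ = 0.693 × 257.4 / 2.3 = 77.56 L/h
Infusion rate = CL × Css = 77.56 × 6.8 = 527.4 mg/h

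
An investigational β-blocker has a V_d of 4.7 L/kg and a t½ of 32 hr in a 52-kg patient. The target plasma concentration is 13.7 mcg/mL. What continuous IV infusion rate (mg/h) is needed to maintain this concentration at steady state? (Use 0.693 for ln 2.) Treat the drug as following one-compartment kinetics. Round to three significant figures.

72.5 mg/h

Vd(total) = 52 kg × 4.7 L/kg = 244.4 L
CL = ln 2 · Vd / t½ = 0.693 × 244.4 / 32 = 5.293 L/h
Infusion rate = CL × Css = 5.293 × 13.7 = 72.51 mg/h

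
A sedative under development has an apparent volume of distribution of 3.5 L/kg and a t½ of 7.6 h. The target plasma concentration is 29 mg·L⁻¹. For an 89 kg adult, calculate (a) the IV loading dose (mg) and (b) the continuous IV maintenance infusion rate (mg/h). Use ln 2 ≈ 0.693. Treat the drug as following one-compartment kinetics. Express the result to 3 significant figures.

Vd = 3.5 L/kg × 89 kg = 311.5 L
LD = Vd × C = 311.5 × 29 = 9034 mg
CL = 0.693 × Vd / t½ = 0.693 × 311.5 / 7.6 = 28.40 L/h
Infusion rate = CL × Css = 28.40 × 29 = 823.6 mg/h

(a) 9030 mg; (b) 824 mg/h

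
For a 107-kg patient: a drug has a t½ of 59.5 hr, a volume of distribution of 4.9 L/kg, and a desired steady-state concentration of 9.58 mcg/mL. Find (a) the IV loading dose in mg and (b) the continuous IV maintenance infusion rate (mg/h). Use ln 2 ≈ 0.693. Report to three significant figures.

(a) 5020 mg; (b) 58.5 mg/h

Vd(total) = 107 kg × 4.9 L/kg = 524.3 L
LD = Vd × C = 524.3 × 9.58 = 5023 mg
CL = 0.693 × Vd / t½ = 0.693 × 524.3 / 59.5 = 6.107 L/h
Infusion rate = CL × Css = 6.107 × 9.58 = 58.51 mg/h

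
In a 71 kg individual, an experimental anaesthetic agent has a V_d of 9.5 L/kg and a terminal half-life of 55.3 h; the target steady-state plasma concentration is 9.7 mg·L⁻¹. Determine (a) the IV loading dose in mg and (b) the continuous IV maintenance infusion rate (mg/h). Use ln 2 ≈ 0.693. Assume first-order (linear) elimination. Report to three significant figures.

Vd = 9.5 L/kg × 71 kg = 674.5 L
LD = Vd × C = 674.5 × 9.7 = 6543 mg
CL = 0.693 × Vd / t½ = 0.693 × 674.5 / 55.3 = 8.453 L/h
Infusion rate = CL × Css = 8.453 × 9.7 = 81.99 mg/h

(a) 6540 mg; (b) 82.0 mg/h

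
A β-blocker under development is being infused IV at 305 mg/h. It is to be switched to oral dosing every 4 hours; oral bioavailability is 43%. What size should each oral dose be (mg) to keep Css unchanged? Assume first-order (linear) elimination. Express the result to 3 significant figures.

2840 mg

To maintain the same Css, the systemic dosing rate must be unchanged: F·D/τ = infusion rate.
D = rate × τ / F = 305 × 4 / 0.43 = 2837 mg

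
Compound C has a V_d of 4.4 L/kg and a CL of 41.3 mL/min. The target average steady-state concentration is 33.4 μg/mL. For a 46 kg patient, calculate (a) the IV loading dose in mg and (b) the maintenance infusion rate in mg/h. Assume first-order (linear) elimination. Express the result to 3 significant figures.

(a) 6760 mg; (b) 82.8 mg/h

Vd = 4.4 L/kg × 46 kg = 202.4 L
Loading dose = Vd × C = 202.4 × 33.4 = 6760 mg
CL = 41.3 mL/min × 60/1000 = 2.478 L/h
Maintenance infusion rate = CL × Css = 2.478 × 33.4 = 82.77 mg/h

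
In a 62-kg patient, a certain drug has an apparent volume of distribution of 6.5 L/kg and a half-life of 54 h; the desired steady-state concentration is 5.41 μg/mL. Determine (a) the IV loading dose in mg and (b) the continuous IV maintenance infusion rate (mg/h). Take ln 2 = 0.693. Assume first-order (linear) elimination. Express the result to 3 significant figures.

(a) 2180 mg; (b) 28.0 mg/h

Vd = 6.5 L/kg × 62 kg = 403.0 L
LD = Vd × C = 403.0 × 5.41 = 2180 mg
CL = 0.693 × Vd / t½ = 0.693 × 403.0 / 54 = 5.172 L/h
Infusion rate = CL × Css = 5.172 × 5.41 = 27.98 mg/h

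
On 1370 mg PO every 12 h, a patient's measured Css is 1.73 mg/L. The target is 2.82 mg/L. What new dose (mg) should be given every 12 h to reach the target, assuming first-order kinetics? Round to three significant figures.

2230 mg

With linear kinetics, Css is proportional to dose rate (D/τ) at fixed clearance.
D₂ = D₁ × (Css,target / Css,current) = 1370 × 2.82/1.73 = 2233 mg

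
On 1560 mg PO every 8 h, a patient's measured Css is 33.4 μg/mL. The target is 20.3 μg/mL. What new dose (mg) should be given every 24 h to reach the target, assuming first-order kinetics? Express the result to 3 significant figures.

2840 mg

With linear kinetics, Css is proportional to dose rate (D/τ) at fixed clearance.
D₂ = D₁ × (Css,target / Css,current) × (τ₂/τ₁) = 1560 × (20.3/33.4) × (24/8) = 2844 mg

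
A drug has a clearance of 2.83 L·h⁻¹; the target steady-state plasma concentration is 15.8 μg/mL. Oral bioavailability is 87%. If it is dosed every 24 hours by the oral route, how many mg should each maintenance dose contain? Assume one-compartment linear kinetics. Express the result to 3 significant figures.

At steady state, dose per interval replaces the amount cleared in that interval: F·D/τ = CL·Css.
D = CL × Css × τ / F = 2.830 × 15.8 × 24 / 0.87 = 1233 mg

1230 mg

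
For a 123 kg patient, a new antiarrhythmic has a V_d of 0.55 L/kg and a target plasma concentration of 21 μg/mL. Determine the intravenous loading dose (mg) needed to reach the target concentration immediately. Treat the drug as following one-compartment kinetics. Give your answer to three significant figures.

1420 mg

Vd(total) = 123 kg × 0.55 L/kg = 67.65 L
LD = Vd × C = 67.65 × 21.00 = 1421 mg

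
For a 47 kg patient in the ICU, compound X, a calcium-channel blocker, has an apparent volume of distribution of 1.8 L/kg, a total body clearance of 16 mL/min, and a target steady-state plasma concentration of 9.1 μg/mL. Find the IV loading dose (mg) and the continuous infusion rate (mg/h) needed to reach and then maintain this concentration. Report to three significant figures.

Vd = 1.8 L/kg × 47 kg = 84.60 L
Loading dose = Vd × C = 84.60 × 9.1 = 769.9 mg
CL = 16 mL/min = 16 × 0.06 = 0.9600 L/h
Maintenance: replace elimination → rate = CL × Css = 0.9600 × 9.1 = 8.736 mg/h

(a) 770 mg; (b) 8.74 mg/h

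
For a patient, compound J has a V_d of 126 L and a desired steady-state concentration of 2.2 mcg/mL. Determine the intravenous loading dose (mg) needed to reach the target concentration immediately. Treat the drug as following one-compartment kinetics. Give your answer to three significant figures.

277 mg

LD = Vd × C = 126.0 × 2.200 = 277.2 mg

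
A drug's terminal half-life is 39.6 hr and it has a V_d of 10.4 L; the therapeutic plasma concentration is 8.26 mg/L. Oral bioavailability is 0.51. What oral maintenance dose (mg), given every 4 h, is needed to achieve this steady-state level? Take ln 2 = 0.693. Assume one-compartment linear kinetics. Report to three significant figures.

k = 0.693/39.6 = 0.01750 h⁻¹, so CL = k·Vd = 0.01750 × 10.40 = 0.1820 L/h
D = CL × Css × τ / F = 0.1820 × 8.26 × 4 / 0.51 = 11.79 mg

11.8 mg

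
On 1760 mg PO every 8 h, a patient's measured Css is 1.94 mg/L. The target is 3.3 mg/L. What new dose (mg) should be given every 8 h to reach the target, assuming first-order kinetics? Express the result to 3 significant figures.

With linear kinetics, Css is proportional to dose rate (D/τ) at fixed clearance.
D₂ = D₁ × (Css,target / Css,current) = 1760 × 3.3/1.94 = 2994 mg

2990 mg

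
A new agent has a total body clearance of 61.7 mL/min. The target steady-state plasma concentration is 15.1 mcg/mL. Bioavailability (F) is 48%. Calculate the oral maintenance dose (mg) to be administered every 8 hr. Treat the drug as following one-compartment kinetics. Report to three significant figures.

CL = 61.7 mL/min × 60/1000 = 3.702 L/h
D = CL × Css × τ / F = 3.702 × 15.1 × 8 / 0.48 = 931.7 mg

932 mg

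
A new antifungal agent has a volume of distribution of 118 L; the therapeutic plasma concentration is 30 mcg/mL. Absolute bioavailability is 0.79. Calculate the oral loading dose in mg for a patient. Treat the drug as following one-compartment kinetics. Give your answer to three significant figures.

4480 mg

LD = Vd × C / F = 118.0 × 30.00 / 0.79 = 4481 mg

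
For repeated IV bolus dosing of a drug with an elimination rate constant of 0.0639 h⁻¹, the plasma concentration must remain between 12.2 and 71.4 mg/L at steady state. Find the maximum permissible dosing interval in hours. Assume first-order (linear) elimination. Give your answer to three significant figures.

Between IV bolus doses, concentration decays as C = C₀·e^(−kτ), so C_peak/C_trough = e^(kτ).
τ_max = ln(C_peak/C_trough) / k = ln(71.4/12.2) / 0.06390 = 1.767 / 0.06390 = 27.65 h

27.7 h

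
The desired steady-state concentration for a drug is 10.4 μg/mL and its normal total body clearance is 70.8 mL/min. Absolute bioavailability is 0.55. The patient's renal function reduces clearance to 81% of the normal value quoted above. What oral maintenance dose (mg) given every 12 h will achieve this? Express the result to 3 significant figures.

781 mg

CL = 70.8 mL/min × 60/1000 = 4.248 L/h
Patient clearance = 0.81 × 4.248 = 3.441 L/h
D = CL × Css × τ / F = 3.441 × 10.4 × 12 / 0.55 = 780.8 mg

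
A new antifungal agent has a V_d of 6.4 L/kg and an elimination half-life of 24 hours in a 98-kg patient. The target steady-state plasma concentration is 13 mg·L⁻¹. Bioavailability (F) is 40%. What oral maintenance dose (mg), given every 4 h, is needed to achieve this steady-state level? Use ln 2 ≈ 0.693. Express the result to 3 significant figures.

2350 mg

Total Vd = 6.4 × 98 = 627.2 L
CL = 0.693 × Vd / t½ = 0.693 × 627.2 / 24 = 18.11 L/h
D = CL × Css × τ / F = 18.11 × 13 × 4 / 0.4 = 2354 mg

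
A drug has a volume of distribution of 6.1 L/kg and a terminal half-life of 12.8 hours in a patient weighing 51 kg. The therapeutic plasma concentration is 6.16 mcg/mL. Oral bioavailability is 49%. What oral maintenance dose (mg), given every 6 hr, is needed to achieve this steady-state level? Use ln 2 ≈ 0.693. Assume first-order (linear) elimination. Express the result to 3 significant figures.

1270 mg

Total Vd = 6.1 × 51 = 311.1 L
k = 0.693/12.8 = 0.05414 h⁻¹, so CL = k·Vd = 0.05414 × 311.1 = 16.84 L/h
D = CL × Css × τ / F = 16.84 × 6.16 × 6 / 0.49 = 1270 mg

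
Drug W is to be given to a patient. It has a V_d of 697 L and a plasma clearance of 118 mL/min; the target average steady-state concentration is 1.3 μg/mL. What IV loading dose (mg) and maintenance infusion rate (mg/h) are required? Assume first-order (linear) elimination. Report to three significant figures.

(a) 906 mg; (b) 9.20 mg/h

Loading dose = Vd × C = 697.0 × 1.3 = 906.1 mg
CL = 118 mL/min × 60/1000 = 7.080 L/h
Maintenance: replace elimination → rate = CL × Css = 7.080 × 1.3 = 9.204 mg/h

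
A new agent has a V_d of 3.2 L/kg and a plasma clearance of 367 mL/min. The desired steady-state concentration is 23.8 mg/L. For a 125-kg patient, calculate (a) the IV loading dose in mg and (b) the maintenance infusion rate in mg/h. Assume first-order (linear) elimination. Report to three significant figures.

(a) 9520 mg; (b) 524 mg/h

Vd(total) = 125 kg × 3.2 L/kg = 400.0 L
Loading: fill Vd to C_target → 400.0 L × 23.8 mg/L = 9520 mg
Convert clearance: 367 mL/min × 60 min/h ÷ 1000 mL/L = 22.02 L/h
Infusion rate = 22.02 L/h × 23.8 mg/L = 524.1 mg/h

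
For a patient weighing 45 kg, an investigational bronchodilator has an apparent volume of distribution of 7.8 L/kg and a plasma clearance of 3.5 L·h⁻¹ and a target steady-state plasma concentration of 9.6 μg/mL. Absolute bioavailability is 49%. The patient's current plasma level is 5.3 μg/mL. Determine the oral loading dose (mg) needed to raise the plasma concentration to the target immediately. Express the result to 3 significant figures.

Vd = 7.8 L/kg × 45 kg = 351.0 L
Concentration deficit ΔC = 9.6 − 5.3 = 4.300 mg/L
LD = Vd × ΔC / F = 351.0 × 4.300 / 0.49 = 3080 mg

3080 mg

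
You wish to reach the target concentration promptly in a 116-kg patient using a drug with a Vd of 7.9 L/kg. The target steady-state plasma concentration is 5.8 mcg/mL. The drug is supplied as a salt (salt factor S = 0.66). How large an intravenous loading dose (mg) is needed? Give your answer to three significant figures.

8050 mg

Vd(total) = 116 kg × 7.9 L/kg = 916.4 L
The loading dose fills Vd to the target concentration.
LD = Vd × C / S = 916.4 × 5.800 / 0.66 = 8053 mg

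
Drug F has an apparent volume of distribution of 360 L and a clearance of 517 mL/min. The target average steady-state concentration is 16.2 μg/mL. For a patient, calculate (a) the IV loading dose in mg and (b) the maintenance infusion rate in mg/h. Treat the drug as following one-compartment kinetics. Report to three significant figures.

(a) 5830 mg; (b) 503 mg/h

Loading dose = Vd × C = 360.0 × 16.2 = 5832 mg
Convert clearance: 517 mL/min × 60 min/h ÷ 1000 mL/L = 31.02 L/h
Maintenance: replace elimination → rate = CL × Css = 31.02 × 16.2 = 502.5 mg/h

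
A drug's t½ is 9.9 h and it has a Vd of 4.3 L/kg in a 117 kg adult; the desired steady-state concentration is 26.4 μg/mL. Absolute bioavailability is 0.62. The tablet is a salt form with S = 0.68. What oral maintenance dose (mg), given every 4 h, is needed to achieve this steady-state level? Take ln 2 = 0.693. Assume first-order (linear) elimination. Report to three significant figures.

Vd(total) = 117 kg × 4.3 L/kg = 503.1 L
k = 0.693/9.9 = 0.07000 h⁻¹, so CL = k·Vd = 0.07000 × 503.1 = 35.22 L/h
D = CL × Css × τ / F / S = 35.22 × 26.4 × 4 / 0.62 / 0.68 = 8822 mg

8820 mg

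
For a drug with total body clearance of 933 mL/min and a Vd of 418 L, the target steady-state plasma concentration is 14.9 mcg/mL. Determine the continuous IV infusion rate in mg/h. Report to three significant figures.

834 mg/h

Convert clearance: 933 mL/min × 60 min/h ÷ 1000 mL/L = 55.98 L/h
Maintenance depends on clearance, not Vd — rate in must match rate out.
Infusion rate = CL · Css = 55.98 L/h × 14.9 mg/L = 834.1 mg/h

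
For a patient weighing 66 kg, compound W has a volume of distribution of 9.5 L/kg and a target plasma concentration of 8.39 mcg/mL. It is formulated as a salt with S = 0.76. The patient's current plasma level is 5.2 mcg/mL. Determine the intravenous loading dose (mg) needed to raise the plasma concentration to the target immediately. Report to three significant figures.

Total Vd = 9.5 × 66 = 627.0 L
The loading dose fills Vd to the target concentration.
Concentration deficit ΔC = 8.39 − 5.2 = 3.190 mg/L
LD = Vd × ΔC / S = 627.0 × 3.190 / 0.76 = 2632 mg

2630 mg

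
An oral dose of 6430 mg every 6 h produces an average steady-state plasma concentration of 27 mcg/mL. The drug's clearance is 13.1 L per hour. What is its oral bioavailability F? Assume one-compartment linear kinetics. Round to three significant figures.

0.330

F·D/τ = CL·Css at steady state → F = CL·Css·τ / D.
F = 13.1 × 27 × 6 / 6430 = 0.330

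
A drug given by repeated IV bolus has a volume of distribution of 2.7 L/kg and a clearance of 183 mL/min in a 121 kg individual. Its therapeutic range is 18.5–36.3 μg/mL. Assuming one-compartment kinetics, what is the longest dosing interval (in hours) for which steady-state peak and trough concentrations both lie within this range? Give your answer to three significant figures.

20.1 h

Total Vd = 2.7 × 121 = 326.7 L
CL = 183 mL/min × 60/1000 = 10.98 L/h
k = CL / Vd = 10.98 / 326.7 = 0.03361 h⁻¹
Between IV bolus doses, concentration decays as C = C₀·e^(−kτ), so C_peak/C_trough = e^(kτ).
τ_max = ln(C_peak/C_trough) / k = ln(36.3/18.5) / 0.03361 = 0.6740 / 0.03361 = 20.05 h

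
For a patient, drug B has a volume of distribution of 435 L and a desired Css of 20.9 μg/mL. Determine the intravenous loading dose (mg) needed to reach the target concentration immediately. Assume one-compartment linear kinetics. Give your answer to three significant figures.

9090 mg

LD = Vd × C = 435.0 × 20.90 = 9092 mg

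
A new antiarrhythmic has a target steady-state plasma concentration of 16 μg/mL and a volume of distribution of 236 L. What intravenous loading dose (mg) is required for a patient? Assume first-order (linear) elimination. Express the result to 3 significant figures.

LD = Vd × C = 236.0 × 16.00 = 3776 mg

3780 mg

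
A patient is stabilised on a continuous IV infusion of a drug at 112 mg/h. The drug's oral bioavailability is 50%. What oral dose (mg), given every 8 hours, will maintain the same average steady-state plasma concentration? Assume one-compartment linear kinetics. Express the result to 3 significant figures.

To maintain the same Css, the systemic dosing rate must be unchanged: F·D/τ = infusion rate.
D = rate × τ / F = 112 × 8 / 0.5 = 1792 mg

1790 mg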